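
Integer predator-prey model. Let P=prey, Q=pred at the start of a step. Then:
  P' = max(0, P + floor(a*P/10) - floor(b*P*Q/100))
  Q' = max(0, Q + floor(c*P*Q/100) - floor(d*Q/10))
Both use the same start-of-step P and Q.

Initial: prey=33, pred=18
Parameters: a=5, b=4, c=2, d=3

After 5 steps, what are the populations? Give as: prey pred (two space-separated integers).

Step 1: prey: 33+16-23=26; pred: 18+11-5=24
Step 2: prey: 26+13-24=15; pred: 24+12-7=29
Step 3: prey: 15+7-17=5; pred: 29+8-8=29
Step 4: prey: 5+2-5=2; pred: 29+2-8=23
Step 5: prey: 2+1-1=2; pred: 23+0-6=17

Answer: 2 17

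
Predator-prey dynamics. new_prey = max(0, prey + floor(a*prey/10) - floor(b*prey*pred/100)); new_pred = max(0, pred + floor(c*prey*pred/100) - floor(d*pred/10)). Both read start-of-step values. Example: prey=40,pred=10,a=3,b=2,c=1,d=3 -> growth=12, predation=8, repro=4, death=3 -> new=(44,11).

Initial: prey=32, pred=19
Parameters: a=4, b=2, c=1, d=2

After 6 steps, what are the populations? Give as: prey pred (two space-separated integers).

Answer: 15 29

Derivation:
Step 1: prey: 32+12-12=32; pred: 19+6-3=22
Step 2: prey: 32+12-14=30; pred: 22+7-4=25
Step 3: prey: 30+12-15=27; pred: 25+7-5=27
Step 4: prey: 27+10-14=23; pred: 27+7-5=29
Step 5: prey: 23+9-13=19; pred: 29+6-5=30
Step 6: prey: 19+7-11=15; pred: 30+5-6=29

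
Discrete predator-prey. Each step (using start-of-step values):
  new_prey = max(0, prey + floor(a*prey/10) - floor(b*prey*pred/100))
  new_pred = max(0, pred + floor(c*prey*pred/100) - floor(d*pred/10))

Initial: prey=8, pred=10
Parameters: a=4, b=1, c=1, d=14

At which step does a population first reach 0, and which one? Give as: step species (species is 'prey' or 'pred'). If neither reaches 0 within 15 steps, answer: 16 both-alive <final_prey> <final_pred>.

Answer: 1 pred

Derivation:
Step 1: prey: 8+3-0=11; pred: 10+0-14=0
First extinction: pred at step 1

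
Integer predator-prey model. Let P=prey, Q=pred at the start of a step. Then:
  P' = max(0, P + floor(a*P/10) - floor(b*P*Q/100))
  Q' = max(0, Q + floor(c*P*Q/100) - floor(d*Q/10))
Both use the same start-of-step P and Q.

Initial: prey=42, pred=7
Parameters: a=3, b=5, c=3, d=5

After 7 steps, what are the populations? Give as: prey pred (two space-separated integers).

Step 1: prey: 42+12-14=40; pred: 7+8-3=12
Step 2: prey: 40+12-24=28; pred: 12+14-6=20
Step 3: prey: 28+8-28=8; pred: 20+16-10=26
Step 4: prey: 8+2-10=0; pred: 26+6-13=19
Step 5: prey: 0+0-0=0; pred: 19+0-9=10
Step 6: prey: 0+0-0=0; pred: 10+0-5=5
Step 7: prey: 0+0-0=0; pred: 5+0-2=3

Answer: 0 3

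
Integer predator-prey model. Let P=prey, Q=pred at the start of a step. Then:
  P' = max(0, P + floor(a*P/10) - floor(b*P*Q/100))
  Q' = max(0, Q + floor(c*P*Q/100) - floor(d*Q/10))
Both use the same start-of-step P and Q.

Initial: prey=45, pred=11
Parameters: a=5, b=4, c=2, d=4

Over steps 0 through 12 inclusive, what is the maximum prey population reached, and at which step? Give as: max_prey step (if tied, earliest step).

Answer: 48 1

Derivation:
Step 1: prey: 45+22-19=48; pred: 11+9-4=16
Step 2: prey: 48+24-30=42; pred: 16+15-6=25
Step 3: prey: 42+21-42=21; pred: 25+21-10=36
Step 4: prey: 21+10-30=1; pred: 36+15-14=37
Step 5: prey: 1+0-1=0; pred: 37+0-14=23
Step 6: prey: 0+0-0=0; pred: 23+0-9=14
Step 7: prey: 0+0-0=0; pred: 14+0-5=9
Step 8: prey: 0+0-0=0; pred: 9+0-3=6
Step 9: prey: 0+0-0=0; pred: 6+0-2=4
Step 10: prey: 0+0-0=0; pred: 4+0-1=3
Step 11: prey: 0+0-0=0; pred: 3+0-1=2
Step 12: prey: 0+0-0=0; pred: 2+0-0=2
Max prey = 48 at step 1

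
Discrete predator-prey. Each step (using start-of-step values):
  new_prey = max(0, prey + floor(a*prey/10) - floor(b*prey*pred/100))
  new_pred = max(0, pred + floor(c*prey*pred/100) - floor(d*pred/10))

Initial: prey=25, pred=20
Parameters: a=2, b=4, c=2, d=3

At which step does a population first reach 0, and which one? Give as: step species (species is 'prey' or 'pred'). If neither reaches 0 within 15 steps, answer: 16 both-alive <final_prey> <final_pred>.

Answer: 16 both-alive 1 3

Derivation:
Step 1: prey: 25+5-20=10; pred: 20+10-6=24
Step 2: prey: 10+2-9=3; pred: 24+4-7=21
Step 3: prey: 3+0-2=1; pred: 21+1-6=16
Step 4: prey: 1+0-0=1; pred: 16+0-4=12
Step 5: prey: 1+0-0=1; pred: 12+0-3=9
Step 6: prey: 1+0-0=1; pred: 9+0-2=7
Step 7: prey: 1+0-0=1; pred: 7+0-2=5
Step 8: prey: 1+0-0=1; pred: 5+0-1=4
Step 9: prey: 1+0-0=1; pred: 4+0-1=3
Step 10: prey: 1+0-0=1; pred: 3+0-0=3
Steps 11-15: state stable at prey=1, pred=3 (no change)
No extinction within 15 steps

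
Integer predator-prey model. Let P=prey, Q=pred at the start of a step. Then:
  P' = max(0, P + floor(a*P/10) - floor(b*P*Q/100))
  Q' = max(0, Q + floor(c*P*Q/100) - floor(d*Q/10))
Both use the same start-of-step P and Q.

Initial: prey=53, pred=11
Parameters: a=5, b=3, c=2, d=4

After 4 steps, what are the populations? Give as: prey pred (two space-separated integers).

Step 1: prey: 53+26-17=62; pred: 11+11-4=18
Step 2: prey: 62+31-33=60; pred: 18+22-7=33
Step 3: prey: 60+30-59=31; pred: 33+39-13=59
Step 4: prey: 31+15-54=0; pred: 59+36-23=72

Answer: 0 72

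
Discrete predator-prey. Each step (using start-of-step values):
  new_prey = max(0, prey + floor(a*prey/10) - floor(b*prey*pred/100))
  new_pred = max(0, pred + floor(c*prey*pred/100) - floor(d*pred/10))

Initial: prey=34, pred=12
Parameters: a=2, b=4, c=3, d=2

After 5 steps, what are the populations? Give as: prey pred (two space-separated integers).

Answer: 0 22

Derivation:
Step 1: prey: 34+6-16=24; pred: 12+12-2=22
Step 2: prey: 24+4-21=7; pred: 22+15-4=33
Step 3: prey: 7+1-9=0; pred: 33+6-6=33
Step 4: prey: 0+0-0=0; pred: 33+0-6=27
Step 5: prey: 0+0-0=0; pred: 27+0-5=22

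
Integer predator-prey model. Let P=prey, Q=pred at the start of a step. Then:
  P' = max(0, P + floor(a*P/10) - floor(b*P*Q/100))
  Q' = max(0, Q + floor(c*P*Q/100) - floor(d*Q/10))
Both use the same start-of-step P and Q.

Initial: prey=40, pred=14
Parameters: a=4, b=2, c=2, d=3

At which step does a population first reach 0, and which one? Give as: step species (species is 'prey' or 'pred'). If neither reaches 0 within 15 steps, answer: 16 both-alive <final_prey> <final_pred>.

Answer: 5 prey

Derivation:
Step 1: prey: 40+16-11=45; pred: 14+11-4=21
Step 2: prey: 45+18-18=45; pred: 21+18-6=33
Step 3: prey: 45+18-29=34; pred: 33+29-9=53
Step 4: prey: 34+13-36=11; pred: 53+36-15=74
Step 5: prey: 11+4-16=0; pred: 74+16-22=68
First extinction: prey at step 5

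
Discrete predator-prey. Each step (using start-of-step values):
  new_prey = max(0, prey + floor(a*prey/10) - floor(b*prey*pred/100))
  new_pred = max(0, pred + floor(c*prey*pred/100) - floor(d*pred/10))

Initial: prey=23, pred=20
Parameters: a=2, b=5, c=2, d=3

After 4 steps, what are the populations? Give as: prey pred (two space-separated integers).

Step 1: prey: 23+4-23=4; pred: 20+9-6=23
Step 2: prey: 4+0-4=0; pred: 23+1-6=18
Step 3: prey: 0+0-0=0; pred: 18+0-5=13
Step 4: prey: 0+0-0=0; pred: 13+0-3=10

Answer: 0 10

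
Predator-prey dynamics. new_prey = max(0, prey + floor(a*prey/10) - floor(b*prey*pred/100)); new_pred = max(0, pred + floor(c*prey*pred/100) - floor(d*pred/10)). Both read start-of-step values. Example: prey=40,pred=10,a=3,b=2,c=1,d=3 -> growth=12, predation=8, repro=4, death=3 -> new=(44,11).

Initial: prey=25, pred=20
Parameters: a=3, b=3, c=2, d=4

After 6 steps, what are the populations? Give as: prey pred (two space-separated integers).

Answer: 5 6

Derivation:
Step 1: prey: 25+7-15=17; pred: 20+10-8=22
Step 2: prey: 17+5-11=11; pred: 22+7-8=21
Step 3: prey: 11+3-6=8; pred: 21+4-8=17
Step 4: prey: 8+2-4=6; pred: 17+2-6=13
Step 5: prey: 6+1-2=5; pred: 13+1-5=9
Step 6: prey: 5+1-1=5; pred: 9+0-3=6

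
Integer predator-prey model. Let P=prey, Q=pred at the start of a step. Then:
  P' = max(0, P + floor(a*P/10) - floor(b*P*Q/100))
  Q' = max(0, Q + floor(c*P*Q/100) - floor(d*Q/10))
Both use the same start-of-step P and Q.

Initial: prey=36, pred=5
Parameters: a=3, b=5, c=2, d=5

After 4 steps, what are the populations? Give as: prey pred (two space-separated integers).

Step 1: prey: 36+10-9=37; pred: 5+3-2=6
Step 2: prey: 37+11-11=37; pred: 6+4-3=7
Step 3: prey: 37+11-12=36; pred: 7+5-3=9
Step 4: prey: 36+10-16=30; pred: 9+6-4=11

Answer: 30 11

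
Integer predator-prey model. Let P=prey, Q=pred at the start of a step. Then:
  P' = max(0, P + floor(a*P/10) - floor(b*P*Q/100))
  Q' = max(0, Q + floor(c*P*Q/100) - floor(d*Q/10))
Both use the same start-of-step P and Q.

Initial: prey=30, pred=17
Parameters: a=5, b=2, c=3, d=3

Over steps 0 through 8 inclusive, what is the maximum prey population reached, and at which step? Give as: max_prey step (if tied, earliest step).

Answer: 35 1

Derivation:
Step 1: prey: 30+15-10=35; pred: 17+15-5=27
Step 2: prey: 35+17-18=34; pred: 27+28-8=47
Step 3: prey: 34+17-31=20; pred: 47+47-14=80
Step 4: prey: 20+10-32=0; pred: 80+48-24=104
Step 5: prey: 0+0-0=0; pred: 104+0-31=73
Step 6: prey: 0+0-0=0; pred: 73+0-21=52
Step 7: prey: 0+0-0=0; pred: 52+0-15=37
Step 8: prey: 0+0-0=0; pred: 37+0-11=26
Max prey = 35 at step 1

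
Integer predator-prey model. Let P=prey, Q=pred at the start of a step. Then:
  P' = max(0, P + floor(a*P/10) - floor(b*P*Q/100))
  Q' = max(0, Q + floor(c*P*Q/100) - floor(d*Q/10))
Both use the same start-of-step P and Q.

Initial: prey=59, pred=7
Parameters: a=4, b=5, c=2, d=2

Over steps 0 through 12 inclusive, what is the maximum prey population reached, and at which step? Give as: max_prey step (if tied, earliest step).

Answer: 62 1

Derivation:
Step 1: prey: 59+23-20=62; pred: 7+8-1=14
Step 2: prey: 62+24-43=43; pred: 14+17-2=29
Step 3: prey: 43+17-62=0; pred: 29+24-5=48
Step 4: prey: 0+0-0=0; pred: 48+0-9=39
Step 5: prey: 0+0-0=0; pred: 39+0-7=32
Step 6: prey: 0+0-0=0; pred: 32+0-6=26
Step 7: prey: 0+0-0=0; pred: 26+0-5=21
Step 8: prey: 0+0-0=0; pred: 21+0-4=17
Step 9: prey: 0+0-0=0; pred: 17+0-3=14
Step 10: prey: 0+0-0=0; pred: 14+0-2=12
Step 11: prey: 0+0-0=0; pred: 12+0-2=10
Step 12: prey: 0+0-0=0; pred: 10+0-2=8
Max prey = 62 at step 1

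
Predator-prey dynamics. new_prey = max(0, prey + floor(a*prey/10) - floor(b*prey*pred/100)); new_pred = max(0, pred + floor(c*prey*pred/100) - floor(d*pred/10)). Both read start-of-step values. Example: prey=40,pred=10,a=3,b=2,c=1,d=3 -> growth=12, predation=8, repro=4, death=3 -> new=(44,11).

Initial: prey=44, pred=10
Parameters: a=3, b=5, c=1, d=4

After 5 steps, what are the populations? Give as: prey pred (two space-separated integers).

Step 1: prey: 44+13-22=35; pred: 10+4-4=10
Step 2: prey: 35+10-17=28; pred: 10+3-4=9
Step 3: prey: 28+8-12=24; pred: 9+2-3=8
Step 4: prey: 24+7-9=22; pred: 8+1-3=6
Step 5: prey: 22+6-6=22; pred: 6+1-2=5

Answer: 22 5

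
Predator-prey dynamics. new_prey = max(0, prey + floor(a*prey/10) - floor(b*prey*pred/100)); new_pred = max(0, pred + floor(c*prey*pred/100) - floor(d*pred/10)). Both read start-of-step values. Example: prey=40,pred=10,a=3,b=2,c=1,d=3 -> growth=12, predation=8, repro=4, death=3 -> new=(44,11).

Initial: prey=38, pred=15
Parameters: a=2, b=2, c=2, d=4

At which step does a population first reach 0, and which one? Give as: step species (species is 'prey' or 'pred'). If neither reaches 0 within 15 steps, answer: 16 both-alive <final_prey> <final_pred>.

Answer: 16 both-alive 14 2

Derivation:
Step 1: prey: 38+7-11=34; pred: 15+11-6=20
Step 2: prey: 34+6-13=27; pred: 20+13-8=25
Step 3: prey: 27+5-13=19; pred: 25+13-10=28
Step 4: prey: 19+3-10=12; pred: 28+10-11=27
Step 5: prey: 12+2-6=8; pred: 27+6-10=23
Step 6: prey: 8+1-3=6; pred: 23+3-9=17
Step 7: prey: 6+1-2=5; pred: 17+2-6=13
Step 8: prey: 5+1-1=5; pred: 13+1-5=9
Step 9: prey: 5+1-0=6; pred: 9+0-3=6
Step 10: prey: 6+1-0=7; pred: 6+0-2=4
Step 11: prey: 7+1-0=8; pred: 4+0-1=3
Step 12: prey: 8+1-0=9; pred: 3+0-1=2
Step 13: prey: 9+1-0=10; pred: 2+0-0=2
Step 14: prey: 10+2-0=12; pred: 2+0-0=2
Step 15: prey: 12+2-0=14; pred: 2+0-0=2
No extinction within 15 steps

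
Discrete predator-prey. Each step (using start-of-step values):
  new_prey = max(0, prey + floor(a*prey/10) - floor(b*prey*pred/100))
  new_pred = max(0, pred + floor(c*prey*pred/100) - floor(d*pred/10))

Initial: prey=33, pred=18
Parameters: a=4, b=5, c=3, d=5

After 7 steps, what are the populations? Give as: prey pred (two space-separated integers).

Step 1: prey: 33+13-29=17; pred: 18+17-9=26
Step 2: prey: 17+6-22=1; pred: 26+13-13=26
Step 3: prey: 1+0-1=0; pred: 26+0-13=13
Step 4: prey: 0+0-0=0; pred: 13+0-6=7
Step 5: prey: 0+0-0=0; pred: 7+0-3=4
Step 6: prey: 0+0-0=0; pred: 4+0-2=2
Step 7: prey: 0+0-0=0; pred: 2+0-1=1

Answer: 0 1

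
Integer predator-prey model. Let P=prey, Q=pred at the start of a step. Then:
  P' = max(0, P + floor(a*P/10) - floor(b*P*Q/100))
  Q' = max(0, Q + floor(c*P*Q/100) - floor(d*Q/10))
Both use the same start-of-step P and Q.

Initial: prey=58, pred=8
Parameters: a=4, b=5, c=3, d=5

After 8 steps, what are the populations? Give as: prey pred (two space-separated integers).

Step 1: prey: 58+23-23=58; pred: 8+13-4=17
Step 2: prey: 58+23-49=32; pred: 17+29-8=38
Step 3: prey: 32+12-60=0; pred: 38+36-19=55
Step 4: prey: 0+0-0=0; pred: 55+0-27=28
Step 5: prey: 0+0-0=0; pred: 28+0-14=14
Step 6: prey: 0+0-0=0; pred: 14+0-7=7
Step 7: prey: 0+0-0=0; pred: 7+0-3=4
Step 8: prey: 0+0-0=0; pred: 4+0-2=2

Answer: 0 2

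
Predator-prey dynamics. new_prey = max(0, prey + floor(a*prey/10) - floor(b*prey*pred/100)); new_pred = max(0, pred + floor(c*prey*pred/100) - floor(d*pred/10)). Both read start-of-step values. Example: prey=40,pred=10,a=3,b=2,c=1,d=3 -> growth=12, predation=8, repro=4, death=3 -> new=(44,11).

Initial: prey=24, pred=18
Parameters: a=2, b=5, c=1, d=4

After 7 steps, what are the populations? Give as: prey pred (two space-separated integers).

Answer: 2 2

Derivation:
Step 1: prey: 24+4-21=7; pred: 18+4-7=15
Step 2: prey: 7+1-5=3; pred: 15+1-6=10
Step 3: prey: 3+0-1=2; pred: 10+0-4=6
Step 4: prey: 2+0-0=2; pred: 6+0-2=4
Step 5: prey: 2+0-0=2; pred: 4+0-1=3
Step 6: prey: 2+0-0=2; pred: 3+0-1=2
Step 7: prey: 2+0-0=2; pred: 2+0-0=2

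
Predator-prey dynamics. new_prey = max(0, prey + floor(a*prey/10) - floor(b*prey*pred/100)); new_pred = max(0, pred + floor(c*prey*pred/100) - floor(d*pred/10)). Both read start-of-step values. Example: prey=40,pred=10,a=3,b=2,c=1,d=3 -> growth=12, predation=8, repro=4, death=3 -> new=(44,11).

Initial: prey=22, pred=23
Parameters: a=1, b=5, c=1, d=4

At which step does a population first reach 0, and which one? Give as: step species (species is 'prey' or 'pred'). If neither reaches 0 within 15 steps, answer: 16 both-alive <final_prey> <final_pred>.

Step 1: prey: 22+2-25=0; pred: 23+5-9=19
First extinction: prey at step 1

Answer: 1 prey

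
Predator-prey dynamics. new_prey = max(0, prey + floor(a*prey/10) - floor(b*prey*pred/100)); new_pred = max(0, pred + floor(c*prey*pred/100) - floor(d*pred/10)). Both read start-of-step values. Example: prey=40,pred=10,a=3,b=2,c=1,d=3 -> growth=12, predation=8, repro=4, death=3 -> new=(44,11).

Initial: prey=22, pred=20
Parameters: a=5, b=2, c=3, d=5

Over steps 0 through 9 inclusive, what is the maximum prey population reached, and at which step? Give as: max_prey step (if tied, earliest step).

Answer: 26 2

Derivation:
Step 1: prey: 22+11-8=25; pred: 20+13-10=23
Step 2: prey: 25+12-11=26; pred: 23+17-11=29
Step 3: prey: 26+13-15=24; pred: 29+22-14=37
Step 4: prey: 24+12-17=19; pred: 37+26-18=45
Step 5: prey: 19+9-17=11; pred: 45+25-22=48
Step 6: prey: 11+5-10=6; pred: 48+15-24=39
Step 7: prey: 6+3-4=5; pred: 39+7-19=27
Step 8: prey: 5+2-2=5; pred: 27+4-13=18
Step 9: prey: 5+2-1=6; pred: 18+2-9=11
Max prey = 26 at step 2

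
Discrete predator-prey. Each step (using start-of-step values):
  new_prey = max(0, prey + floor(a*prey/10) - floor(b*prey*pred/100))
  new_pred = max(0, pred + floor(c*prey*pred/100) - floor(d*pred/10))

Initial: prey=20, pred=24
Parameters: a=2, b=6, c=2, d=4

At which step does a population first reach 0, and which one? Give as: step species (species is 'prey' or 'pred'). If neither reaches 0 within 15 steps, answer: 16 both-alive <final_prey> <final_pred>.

Step 1: prey: 20+4-28=0; pred: 24+9-9=24
First extinction: prey at step 1

Answer: 1 prey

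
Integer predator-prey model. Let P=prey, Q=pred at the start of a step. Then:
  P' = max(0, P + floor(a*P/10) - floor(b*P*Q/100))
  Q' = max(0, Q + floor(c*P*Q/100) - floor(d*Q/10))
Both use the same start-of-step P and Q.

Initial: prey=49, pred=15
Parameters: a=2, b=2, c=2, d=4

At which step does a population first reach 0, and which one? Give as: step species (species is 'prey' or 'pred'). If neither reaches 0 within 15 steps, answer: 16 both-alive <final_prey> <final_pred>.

Step 1: prey: 49+9-14=44; pred: 15+14-6=23
Step 2: prey: 44+8-20=32; pred: 23+20-9=34
Step 3: prey: 32+6-21=17; pred: 34+21-13=42
Step 4: prey: 17+3-14=6; pred: 42+14-16=40
Step 5: prey: 6+1-4=3; pred: 40+4-16=28
Step 6: prey: 3+0-1=2; pred: 28+1-11=18
Step 7: prey: 2+0-0=2; pred: 18+0-7=11
Step 8: prey: 2+0-0=2; pred: 11+0-4=7
Step 9: prey: 2+0-0=2; pred: 7+0-2=5
Step 10: prey: 2+0-0=2; pred: 5+0-2=3
Step 11: prey: 2+0-0=2; pred: 3+0-1=2
Step 12: prey: 2+0-0=2; pred: 2+0-0=2
Steps 13-15: state stable at prey=2, pred=2 (no change)
No extinction within 15 steps

Answer: 16 both-alive 2 2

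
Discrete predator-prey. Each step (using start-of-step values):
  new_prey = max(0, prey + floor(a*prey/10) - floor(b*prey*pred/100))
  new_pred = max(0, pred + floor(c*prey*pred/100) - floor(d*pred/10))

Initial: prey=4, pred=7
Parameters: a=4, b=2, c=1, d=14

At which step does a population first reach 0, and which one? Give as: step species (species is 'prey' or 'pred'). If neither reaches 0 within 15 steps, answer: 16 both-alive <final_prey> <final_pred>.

Answer: 1 pred

Derivation:
Step 1: prey: 4+1-0=5; pred: 7+0-9=0
First extinction: pred at step 1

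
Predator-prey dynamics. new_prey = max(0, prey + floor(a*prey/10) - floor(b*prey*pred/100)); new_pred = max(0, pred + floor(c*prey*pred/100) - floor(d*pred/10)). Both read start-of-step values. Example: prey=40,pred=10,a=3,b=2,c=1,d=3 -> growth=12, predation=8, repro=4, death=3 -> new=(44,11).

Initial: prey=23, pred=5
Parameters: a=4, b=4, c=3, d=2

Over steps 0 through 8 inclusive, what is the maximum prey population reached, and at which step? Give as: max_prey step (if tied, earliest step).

Step 1: prey: 23+9-4=28; pred: 5+3-1=7
Step 2: prey: 28+11-7=32; pred: 7+5-1=11
Step 3: prey: 32+12-14=30; pred: 11+10-2=19
Step 4: prey: 30+12-22=20; pred: 19+17-3=33
Step 5: prey: 20+8-26=2; pred: 33+19-6=46
Step 6: prey: 2+0-3=0; pred: 46+2-9=39
Step 7: prey: 0+0-0=0; pred: 39+0-7=32
Step 8: prey: 0+0-0=0; pred: 32+0-6=26
Max prey = 32 at step 2

Answer: 32 2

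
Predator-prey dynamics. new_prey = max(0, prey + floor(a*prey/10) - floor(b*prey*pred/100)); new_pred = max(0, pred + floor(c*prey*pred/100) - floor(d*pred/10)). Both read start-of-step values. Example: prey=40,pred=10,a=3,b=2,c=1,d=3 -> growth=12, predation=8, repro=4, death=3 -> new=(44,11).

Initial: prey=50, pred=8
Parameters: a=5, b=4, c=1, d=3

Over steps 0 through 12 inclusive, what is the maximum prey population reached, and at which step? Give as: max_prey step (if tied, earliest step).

Answer: 66 3

Derivation:
Step 1: prey: 50+25-16=59; pred: 8+4-2=10
Step 2: prey: 59+29-23=65; pred: 10+5-3=12
Step 3: prey: 65+32-31=66; pred: 12+7-3=16
Step 4: prey: 66+33-42=57; pred: 16+10-4=22
Step 5: prey: 57+28-50=35; pred: 22+12-6=28
Step 6: prey: 35+17-39=13; pred: 28+9-8=29
Step 7: prey: 13+6-15=4; pred: 29+3-8=24
Step 8: prey: 4+2-3=3; pred: 24+0-7=17
Step 9: prey: 3+1-2=2; pred: 17+0-5=12
Step 10: prey: 2+1-0=3; pred: 12+0-3=9
Step 11: prey: 3+1-1=3; pred: 9+0-2=7
Step 12: prey: 3+1-0=4; pred: 7+0-2=5
Max prey = 66 at step 3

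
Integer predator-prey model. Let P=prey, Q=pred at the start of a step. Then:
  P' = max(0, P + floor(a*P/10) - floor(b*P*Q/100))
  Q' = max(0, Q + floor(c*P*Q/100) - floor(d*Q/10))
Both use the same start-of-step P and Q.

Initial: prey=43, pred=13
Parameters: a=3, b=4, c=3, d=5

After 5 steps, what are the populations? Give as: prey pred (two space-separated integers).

Answer: 0 8

Derivation:
Step 1: prey: 43+12-22=33; pred: 13+16-6=23
Step 2: prey: 33+9-30=12; pred: 23+22-11=34
Step 3: prey: 12+3-16=0; pred: 34+12-17=29
Step 4: prey: 0+0-0=0; pred: 29+0-14=15
Step 5: prey: 0+0-0=0; pred: 15+0-7=8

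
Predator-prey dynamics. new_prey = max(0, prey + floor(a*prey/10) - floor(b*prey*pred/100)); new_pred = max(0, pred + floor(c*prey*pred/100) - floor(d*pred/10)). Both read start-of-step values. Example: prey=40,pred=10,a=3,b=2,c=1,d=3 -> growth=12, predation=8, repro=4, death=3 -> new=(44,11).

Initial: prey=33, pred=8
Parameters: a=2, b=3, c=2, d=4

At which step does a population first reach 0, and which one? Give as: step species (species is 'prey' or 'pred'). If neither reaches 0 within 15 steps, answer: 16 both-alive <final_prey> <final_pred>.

Answer: 16 both-alive 16 2

Derivation:
Step 1: prey: 33+6-7=32; pred: 8+5-3=10
Step 2: prey: 32+6-9=29; pred: 10+6-4=12
Step 3: prey: 29+5-10=24; pred: 12+6-4=14
Step 4: prey: 24+4-10=18; pred: 14+6-5=15
Step 5: prey: 18+3-8=13; pred: 15+5-6=14
Step 6: prey: 13+2-5=10; pred: 14+3-5=12
Step 7: prey: 10+2-3=9; pred: 12+2-4=10
Step 8: prey: 9+1-2=8; pred: 10+1-4=7
Step 9: prey: 8+1-1=8; pred: 7+1-2=6
Step 10: prey: 8+1-1=8; pred: 6+0-2=4
Step 11: prey: 8+1-0=9; pred: 4+0-1=3
Step 12: prey: 9+1-0=10; pred: 3+0-1=2
Step 13: prey: 10+2-0=12; pred: 2+0-0=2
Step 14: prey: 12+2-0=14; pred: 2+0-0=2
Step 15: prey: 14+2-0=16; pred: 2+0-0=2
No extinction within 15 steps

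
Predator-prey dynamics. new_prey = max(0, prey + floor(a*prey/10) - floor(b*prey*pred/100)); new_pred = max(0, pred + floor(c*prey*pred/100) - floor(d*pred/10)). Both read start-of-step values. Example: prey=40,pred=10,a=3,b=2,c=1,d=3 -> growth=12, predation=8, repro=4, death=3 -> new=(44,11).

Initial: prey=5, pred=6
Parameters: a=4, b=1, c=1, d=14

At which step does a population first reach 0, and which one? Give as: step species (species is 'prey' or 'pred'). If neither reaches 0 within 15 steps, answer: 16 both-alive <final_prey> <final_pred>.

Answer: 1 pred

Derivation:
Step 1: prey: 5+2-0=7; pred: 6+0-8=0
First extinction: pred at step 1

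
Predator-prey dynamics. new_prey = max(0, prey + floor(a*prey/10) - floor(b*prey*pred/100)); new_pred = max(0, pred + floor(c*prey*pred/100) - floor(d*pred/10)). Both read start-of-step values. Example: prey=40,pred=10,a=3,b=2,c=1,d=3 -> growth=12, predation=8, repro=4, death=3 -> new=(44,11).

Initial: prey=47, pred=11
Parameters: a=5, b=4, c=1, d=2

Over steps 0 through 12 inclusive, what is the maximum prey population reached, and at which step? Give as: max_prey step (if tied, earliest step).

Step 1: prey: 47+23-20=50; pred: 11+5-2=14
Step 2: prey: 50+25-28=47; pred: 14+7-2=19
Step 3: prey: 47+23-35=35; pred: 19+8-3=24
Step 4: prey: 35+17-33=19; pred: 24+8-4=28
Step 5: prey: 19+9-21=7; pred: 28+5-5=28
Step 6: prey: 7+3-7=3; pred: 28+1-5=24
Step 7: prey: 3+1-2=2; pred: 24+0-4=20
Step 8: prey: 2+1-1=2; pred: 20+0-4=16
Step 9: prey: 2+1-1=2; pred: 16+0-3=13
Step 10: prey: 2+1-1=2; pred: 13+0-2=11
Step 11: prey: 2+1-0=3; pred: 11+0-2=9
Step 12: prey: 3+1-1=3; pred: 9+0-1=8
Max prey = 50 at step 1

Answer: 50 1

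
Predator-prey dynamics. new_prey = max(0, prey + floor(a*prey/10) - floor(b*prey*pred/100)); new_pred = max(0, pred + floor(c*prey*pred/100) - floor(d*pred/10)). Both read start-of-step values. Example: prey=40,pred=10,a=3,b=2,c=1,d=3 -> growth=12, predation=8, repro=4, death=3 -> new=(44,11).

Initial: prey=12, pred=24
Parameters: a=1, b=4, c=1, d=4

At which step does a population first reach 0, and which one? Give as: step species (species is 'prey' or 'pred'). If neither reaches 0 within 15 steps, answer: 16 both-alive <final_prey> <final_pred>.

Answer: 16 both-alive 1 2

Derivation:
Step 1: prey: 12+1-11=2; pred: 24+2-9=17
Step 2: prey: 2+0-1=1; pred: 17+0-6=11
Step 3: prey: 1+0-0=1; pred: 11+0-4=7
Step 4: prey: 1+0-0=1; pred: 7+0-2=5
Step 5: prey: 1+0-0=1; pred: 5+0-2=3
Step 6: prey: 1+0-0=1; pred: 3+0-1=2
Step 7: prey: 1+0-0=1; pred: 2+0-0=2
Steps 8-15: state stable at prey=1, pred=2 (no change)
No extinction within 15 steps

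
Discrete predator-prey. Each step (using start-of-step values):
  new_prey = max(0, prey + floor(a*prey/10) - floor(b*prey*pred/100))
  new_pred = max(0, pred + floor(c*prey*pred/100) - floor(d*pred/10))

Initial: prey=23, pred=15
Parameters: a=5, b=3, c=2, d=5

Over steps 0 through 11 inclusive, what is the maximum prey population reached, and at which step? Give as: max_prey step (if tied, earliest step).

Answer: 37 6

Derivation:
Step 1: prey: 23+11-10=24; pred: 15+6-7=14
Step 2: prey: 24+12-10=26; pred: 14+6-7=13
Step 3: prey: 26+13-10=29; pred: 13+6-6=13
Step 4: prey: 29+14-11=32; pred: 13+7-6=14
Step 5: prey: 32+16-13=35; pred: 14+8-7=15
Step 6: prey: 35+17-15=37; pred: 15+10-7=18
Step 7: prey: 37+18-19=36; pred: 18+13-9=22
Step 8: prey: 36+18-23=31; pred: 22+15-11=26
Step 9: prey: 31+15-24=22; pred: 26+16-13=29
Step 10: prey: 22+11-19=14; pred: 29+12-14=27
Step 11: prey: 14+7-11=10; pred: 27+7-13=21
Max prey = 37 at step 6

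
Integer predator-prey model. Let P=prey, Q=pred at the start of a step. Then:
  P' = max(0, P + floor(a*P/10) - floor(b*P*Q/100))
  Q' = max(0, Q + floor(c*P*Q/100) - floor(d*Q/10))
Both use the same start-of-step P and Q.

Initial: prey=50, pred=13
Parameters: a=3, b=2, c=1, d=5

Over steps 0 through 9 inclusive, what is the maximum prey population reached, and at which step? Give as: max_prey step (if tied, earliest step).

Step 1: prey: 50+15-13=52; pred: 13+6-6=13
Step 2: prey: 52+15-13=54; pred: 13+6-6=13
Step 3: prey: 54+16-14=56; pred: 13+7-6=14
Step 4: prey: 56+16-15=57; pred: 14+7-7=14
Step 5: prey: 57+17-15=59; pred: 14+7-7=14
Step 6: prey: 59+17-16=60; pred: 14+8-7=15
Step 7: prey: 60+18-18=60; pred: 15+9-7=17
Step 8: prey: 60+18-20=58; pred: 17+10-8=19
Step 9: prey: 58+17-22=53; pred: 19+11-9=21
Max prey = 60 at step 6

Answer: 60 6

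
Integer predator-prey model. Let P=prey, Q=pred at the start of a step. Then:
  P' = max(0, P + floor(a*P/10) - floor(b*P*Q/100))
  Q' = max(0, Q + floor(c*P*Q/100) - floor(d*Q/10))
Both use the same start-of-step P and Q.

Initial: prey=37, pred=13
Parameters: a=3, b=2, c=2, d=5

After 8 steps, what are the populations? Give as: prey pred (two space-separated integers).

Answer: 8 14

Derivation:
Step 1: prey: 37+11-9=39; pred: 13+9-6=16
Step 2: prey: 39+11-12=38; pred: 16+12-8=20
Step 3: prey: 38+11-15=34; pred: 20+15-10=25
Step 4: prey: 34+10-17=27; pred: 25+17-12=30
Step 5: prey: 27+8-16=19; pred: 30+16-15=31
Step 6: prey: 19+5-11=13; pred: 31+11-15=27
Step 7: prey: 13+3-7=9; pred: 27+7-13=21
Step 8: prey: 9+2-3=8; pred: 21+3-10=14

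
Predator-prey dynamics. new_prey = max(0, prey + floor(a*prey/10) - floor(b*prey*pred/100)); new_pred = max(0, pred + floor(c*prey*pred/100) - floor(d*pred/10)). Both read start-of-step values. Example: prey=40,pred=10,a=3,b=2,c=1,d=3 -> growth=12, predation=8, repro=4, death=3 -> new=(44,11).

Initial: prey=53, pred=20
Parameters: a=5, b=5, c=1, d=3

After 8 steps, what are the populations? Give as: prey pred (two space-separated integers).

Step 1: prey: 53+26-53=26; pred: 20+10-6=24
Step 2: prey: 26+13-31=8; pred: 24+6-7=23
Step 3: prey: 8+4-9=3; pred: 23+1-6=18
Step 4: prey: 3+1-2=2; pred: 18+0-5=13
Step 5: prey: 2+1-1=2; pred: 13+0-3=10
Step 6: prey: 2+1-1=2; pred: 10+0-3=7
Step 7: prey: 2+1-0=3; pred: 7+0-2=5
Step 8: prey: 3+1-0=4; pred: 5+0-1=4

Answer: 4 4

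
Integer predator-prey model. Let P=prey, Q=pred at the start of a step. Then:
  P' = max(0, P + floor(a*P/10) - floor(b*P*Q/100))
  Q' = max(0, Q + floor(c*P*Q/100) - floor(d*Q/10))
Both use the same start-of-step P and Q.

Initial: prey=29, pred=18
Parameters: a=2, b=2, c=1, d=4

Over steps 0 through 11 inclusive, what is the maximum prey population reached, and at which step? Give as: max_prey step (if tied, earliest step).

Answer: 40 11

Derivation:
Step 1: prey: 29+5-10=24; pred: 18+5-7=16
Step 2: prey: 24+4-7=21; pred: 16+3-6=13
Step 3: prey: 21+4-5=20; pred: 13+2-5=10
Step 4: prey: 20+4-4=20; pred: 10+2-4=8
Step 5: prey: 20+4-3=21; pred: 8+1-3=6
Step 6: prey: 21+4-2=23; pred: 6+1-2=5
Step 7: prey: 23+4-2=25; pred: 5+1-2=4
Step 8: prey: 25+5-2=28; pred: 4+1-1=4
Step 9: prey: 28+5-2=31; pred: 4+1-1=4
Step 10: prey: 31+6-2=35; pred: 4+1-1=4
Step 11: prey: 35+7-2=40; pred: 4+1-1=4
Max prey = 40 at step 11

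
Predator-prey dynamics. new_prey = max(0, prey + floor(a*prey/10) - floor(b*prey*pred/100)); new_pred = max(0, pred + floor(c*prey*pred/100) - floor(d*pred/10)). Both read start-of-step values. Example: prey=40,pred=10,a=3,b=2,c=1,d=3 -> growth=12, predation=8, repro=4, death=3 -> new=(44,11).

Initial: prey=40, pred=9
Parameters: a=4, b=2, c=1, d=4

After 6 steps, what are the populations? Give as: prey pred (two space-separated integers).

Step 1: prey: 40+16-7=49; pred: 9+3-3=9
Step 2: prey: 49+19-8=60; pred: 9+4-3=10
Step 3: prey: 60+24-12=72; pred: 10+6-4=12
Step 4: prey: 72+28-17=83; pred: 12+8-4=16
Step 5: prey: 83+33-26=90; pred: 16+13-6=23
Step 6: prey: 90+36-41=85; pred: 23+20-9=34

Answer: 85 34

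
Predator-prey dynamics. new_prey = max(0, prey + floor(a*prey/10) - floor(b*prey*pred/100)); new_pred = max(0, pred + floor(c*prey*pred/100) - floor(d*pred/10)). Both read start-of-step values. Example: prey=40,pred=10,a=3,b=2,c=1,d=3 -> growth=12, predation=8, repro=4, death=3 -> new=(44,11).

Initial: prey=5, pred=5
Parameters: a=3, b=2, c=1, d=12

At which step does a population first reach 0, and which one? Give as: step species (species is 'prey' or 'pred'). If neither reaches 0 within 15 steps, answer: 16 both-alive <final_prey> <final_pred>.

Answer: 1 pred

Derivation:
Step 1: prey: 5+1-0=6; pred: 5+0-6=0
First extinction: pred at step 1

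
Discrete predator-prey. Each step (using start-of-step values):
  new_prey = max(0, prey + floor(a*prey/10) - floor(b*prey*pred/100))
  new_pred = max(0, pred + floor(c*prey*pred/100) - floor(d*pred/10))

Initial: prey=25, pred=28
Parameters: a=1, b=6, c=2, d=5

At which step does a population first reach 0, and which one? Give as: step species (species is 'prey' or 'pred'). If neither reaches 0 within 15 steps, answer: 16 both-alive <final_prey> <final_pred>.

Step 1: prey: 25+2-42=0; pred: 28+14-14=28
First extinction: prey at step 1

Answer: 1 prey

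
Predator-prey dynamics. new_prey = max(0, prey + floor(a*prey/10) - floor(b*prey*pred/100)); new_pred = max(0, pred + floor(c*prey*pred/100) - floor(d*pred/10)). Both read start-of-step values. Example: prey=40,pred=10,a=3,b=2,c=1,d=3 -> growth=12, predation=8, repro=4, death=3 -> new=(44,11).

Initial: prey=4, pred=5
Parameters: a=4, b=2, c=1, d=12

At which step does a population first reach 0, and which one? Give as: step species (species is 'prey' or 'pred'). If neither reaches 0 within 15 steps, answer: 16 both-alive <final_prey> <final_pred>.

Answer: 1 pred

Derivation:
Step 1: prey: 4+1-0=5; pred: 5+0-6=0
First extinction: pred at step 1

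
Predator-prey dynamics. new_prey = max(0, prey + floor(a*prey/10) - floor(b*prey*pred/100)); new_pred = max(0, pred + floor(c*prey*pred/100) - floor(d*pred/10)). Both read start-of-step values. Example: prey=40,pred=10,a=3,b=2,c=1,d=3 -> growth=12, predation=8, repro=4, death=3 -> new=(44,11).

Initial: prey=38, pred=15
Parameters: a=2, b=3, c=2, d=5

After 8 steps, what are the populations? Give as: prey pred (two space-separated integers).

Answer: 9 1

Derivation:
Step 1: prey: 38+7-17=28; pred: 15+11-7=19
Step 2: prey: 28+5-15=18; pred: 19+10-9=20
Step 3: prey: 18+3-10=11; pred: 20+7-10=17
Step 4: prey: 11+2-5=8; pred: 17+3-8=12
Step 5: prey: 8+1-2=7; pred: 12+1-6=7
Step 6: prey: 7+1-1=7; pred: 7+0-3=4
Step 7: prey: 7+1-0=8; pred: 4+0-2=2
Step 8: prey: 8+1-0=9; pred: 2+0-1=1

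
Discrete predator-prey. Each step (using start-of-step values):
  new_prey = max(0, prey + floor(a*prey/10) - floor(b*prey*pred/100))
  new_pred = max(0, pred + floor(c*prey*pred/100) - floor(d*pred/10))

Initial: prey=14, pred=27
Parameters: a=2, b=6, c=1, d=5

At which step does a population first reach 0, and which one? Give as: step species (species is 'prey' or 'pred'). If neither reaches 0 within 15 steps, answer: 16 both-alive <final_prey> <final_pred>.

Step 1: prey: 14+2-22=0; pred: 27+3-13=17
First extinction: prey at step 1

Answer: 1 prey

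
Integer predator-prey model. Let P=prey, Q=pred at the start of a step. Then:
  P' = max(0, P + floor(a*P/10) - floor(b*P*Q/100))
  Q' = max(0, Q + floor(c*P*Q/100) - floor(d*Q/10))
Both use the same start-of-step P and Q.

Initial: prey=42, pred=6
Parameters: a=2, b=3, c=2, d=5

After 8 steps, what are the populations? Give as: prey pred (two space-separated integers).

Answer: 10 8

Derivation:
Step 1: prey: 42+8-7=43; pred: 6+5-3=8
Step 2: prey: 43+8-10=41; pred: 8+6-4=10
Step 3: prey: 41+8-12=37; pred: 10+8-5=13
Step 4: prey: 37+7-14=30; pred: 13+9-6=16
Step 5: prey: 30+6-14=22; pred: 16+9-8=17
Step 6: prey: 22+4-11=15; pred: 17+7-8=16
Step 7: prey: 15+3-7=11; pred: 16+4-8=12
Step 8: prey: 11+2-3=10; pred: 12+2-6=8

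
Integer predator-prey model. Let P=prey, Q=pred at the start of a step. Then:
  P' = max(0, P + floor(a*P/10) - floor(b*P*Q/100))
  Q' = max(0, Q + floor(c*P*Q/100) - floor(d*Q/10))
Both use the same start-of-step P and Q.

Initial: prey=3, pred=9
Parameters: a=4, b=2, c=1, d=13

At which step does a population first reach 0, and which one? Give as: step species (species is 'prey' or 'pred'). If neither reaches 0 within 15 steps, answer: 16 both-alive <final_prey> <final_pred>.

Answer: 1 pred

Derivation:
Step 1: prey: 3+1-0=4; pred: 9+0-11=0
First extinction: pred at step 1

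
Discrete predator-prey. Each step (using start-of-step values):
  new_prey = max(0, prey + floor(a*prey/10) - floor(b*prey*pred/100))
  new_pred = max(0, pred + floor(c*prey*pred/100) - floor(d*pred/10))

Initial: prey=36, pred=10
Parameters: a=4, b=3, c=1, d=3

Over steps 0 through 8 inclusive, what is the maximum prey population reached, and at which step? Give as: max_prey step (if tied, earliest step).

Answer: 49 4

Derivation:
Step 1: prey: 36+14-10=40; pred: 10+3-3=10
Step 2: prey: 40+16-12=44; pred: 10+4-3=11
Step 3: prey: 44+17-14=47; pred: 11+4-3=12
Step 4: prey: 47+18-16=49; pred: 12+5-3=14
Step 5: prey: 49+19-20=48; pred: 14+6-4=16
Step 6: prey: 48+19-23=44; pred: 16+7-4=19
Step 7: prey: 44+17-25=36; pred: 19+8-5=22
Step 8: prey: 36+14-23=27; pred: 22+7-6=23
Max prey = 49 at step 4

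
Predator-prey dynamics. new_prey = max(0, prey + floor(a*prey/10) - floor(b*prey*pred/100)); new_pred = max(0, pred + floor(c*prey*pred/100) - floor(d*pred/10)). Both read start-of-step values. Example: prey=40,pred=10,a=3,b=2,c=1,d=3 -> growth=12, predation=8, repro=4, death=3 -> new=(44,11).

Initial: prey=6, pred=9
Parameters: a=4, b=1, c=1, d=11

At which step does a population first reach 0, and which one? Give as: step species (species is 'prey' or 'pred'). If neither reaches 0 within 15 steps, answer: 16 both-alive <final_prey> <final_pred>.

Step 1: prey: 6+2-0=8; pred: 9+0-9=0
First extinction: pred at step 1

Answer: 1 pred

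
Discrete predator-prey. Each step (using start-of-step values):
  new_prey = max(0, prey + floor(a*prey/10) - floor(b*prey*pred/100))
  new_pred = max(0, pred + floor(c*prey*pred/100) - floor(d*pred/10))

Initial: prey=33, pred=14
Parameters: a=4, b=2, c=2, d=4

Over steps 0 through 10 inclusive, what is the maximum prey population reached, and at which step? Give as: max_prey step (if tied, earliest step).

Step 1: prey: 33+13-9=37; pred: 14+9-5=18
Step 2: prey: 37+14-13=38; pred: 18+13-7=24
Step 3: prey: 38+15-18=35; pred: 24+18-9=33
Step 4: prey: 35+14-23=26; pred: 33+23-13=43
Step 5: prey: 26+10-22=14; pred: 43+22-17=48
Step 6: prey: 14+5-13=6; pred: 48+13-19=42
Step 7: prey: 6+2-5=3; pred: 42+5-16=31
Step 8: prey: 3+1-1=3; pred: 31+1-12=20
Step 9: prey: 3+1-1=3; pred: 20+1-8=13
Step 10: prey: 3+1-0=4; pred: 13+0-5=8
Max prey = 38 at step 2

Answer: 38 2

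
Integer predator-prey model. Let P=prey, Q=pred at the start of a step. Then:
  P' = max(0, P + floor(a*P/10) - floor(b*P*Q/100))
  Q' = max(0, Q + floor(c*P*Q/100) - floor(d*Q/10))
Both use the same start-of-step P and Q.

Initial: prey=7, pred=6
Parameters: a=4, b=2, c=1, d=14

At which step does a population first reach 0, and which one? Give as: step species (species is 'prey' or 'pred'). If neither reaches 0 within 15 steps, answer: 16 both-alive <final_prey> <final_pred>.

Step 1: prey: 7+2-0=9; pred: 6+0-8=0
First extinction: pred at step 1

Answer: 1 pred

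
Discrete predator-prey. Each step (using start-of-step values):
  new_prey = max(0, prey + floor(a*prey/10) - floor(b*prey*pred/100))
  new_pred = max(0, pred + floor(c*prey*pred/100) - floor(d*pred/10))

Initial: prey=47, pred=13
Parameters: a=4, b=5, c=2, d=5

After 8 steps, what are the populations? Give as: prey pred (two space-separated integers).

Step 1: prey: 47+18-30=35; pred: 13+12-6=19
Step 2: prey: 35+14-33=16; pred: 19+13-9=23
Step 3: prey: 16+6-18=4; pred: 23+7-11=19
Step 4: prey: 4+1-3=2; pred: 19+1-9=11
Step 5: prey: 2+0-1=1; pred: 11+0-5=6
Step 6: prey: 1+0-0=1; pred: 6+0-3=3
Step 7: prey: 1+0-0=1; pred: 3+0-1=2
Step 8: prey: 1+0-0=1; pred: 2+0-1=1

Answer: 1 1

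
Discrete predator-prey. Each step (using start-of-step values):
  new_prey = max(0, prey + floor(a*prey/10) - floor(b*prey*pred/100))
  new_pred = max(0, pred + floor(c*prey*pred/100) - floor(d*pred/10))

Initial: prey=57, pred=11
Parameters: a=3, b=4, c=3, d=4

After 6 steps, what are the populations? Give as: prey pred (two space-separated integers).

Step 1: prey: 57+17-25=49; pred: 11+18-4=25
Step 2: prey: 49+14-49=14; pred: 25+36-10=51
Step 3: prey: 14+4-28=0; pred: 51+21-20=52
Step 4: prey: 0+0-0=0; pred: 52+0-20=32
Step 5: prey: 0+0-0=0; pred: 32+0-12=20
Step 6: prey: 0+0-0=0; pred: 20+0-8=12

Answer: 0 12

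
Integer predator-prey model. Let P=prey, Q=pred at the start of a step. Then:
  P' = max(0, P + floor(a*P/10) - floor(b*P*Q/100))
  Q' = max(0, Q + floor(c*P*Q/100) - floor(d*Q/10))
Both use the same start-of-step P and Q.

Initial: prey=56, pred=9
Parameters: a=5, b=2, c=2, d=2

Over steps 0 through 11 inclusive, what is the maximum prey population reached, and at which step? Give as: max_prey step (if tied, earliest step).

Answer: 85 2

Derivation:
Step 1: prey: 56+28-10=74; pred: 9+10-1=18
Step 2: prey: 74+37-26=85; pred: 18+26-3=41
Step 3: prey: 85+42-69=58; pred: 41+69-8=102
Step 4: prey: 58+29-118=0; pred: 102+118-20=200
Step 5: prey: 0+0-0=0; pred: 200+0-40=160
Step 6: prey: 0+0-0=0; pred: 160+0-32=128
Step 7: prey: 0+0-0=0; pred: 128+0-25=103
Step 8: prey: 0+0-0=0; pred: 103+0-20=83
Step 9: prey: 0+0-0=0; pred: 83+0-16=67
Step 10: prey: 0+0-0=0; pred: 67+0-13=54
Step 11: prey: 0+0-0=0; pred: 54+0-10=44
Max prey = 85 at step 2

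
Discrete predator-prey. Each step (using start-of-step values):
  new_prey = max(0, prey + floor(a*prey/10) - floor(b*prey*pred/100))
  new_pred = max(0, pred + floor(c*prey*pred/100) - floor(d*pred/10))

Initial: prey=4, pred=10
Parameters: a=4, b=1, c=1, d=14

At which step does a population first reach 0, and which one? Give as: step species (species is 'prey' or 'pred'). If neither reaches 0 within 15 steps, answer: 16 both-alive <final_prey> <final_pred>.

Answer: 1 pred

Derivation:
Step 1: prey: 4+1-0=5; pred: 10+0-14=0
First extinction: pred at step 1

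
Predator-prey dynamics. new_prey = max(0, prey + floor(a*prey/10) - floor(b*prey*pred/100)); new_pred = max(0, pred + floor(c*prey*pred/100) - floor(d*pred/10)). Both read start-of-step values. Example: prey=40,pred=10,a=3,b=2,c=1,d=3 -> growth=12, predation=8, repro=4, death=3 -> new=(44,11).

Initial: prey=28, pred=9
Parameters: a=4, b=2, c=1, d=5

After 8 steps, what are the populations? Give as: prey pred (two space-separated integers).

Answer: 167 26

Derivation:
Step 1: prey: 28+11-5=34; pred: 9+2-4=7
Step 2: prey: 34+13-4=43; pred: 7+2-3=6
Step 3: prey: 43+17-5=55; pred: 6+2-3=5
Step 4: prey: 55+22-5=72; pred: 5+2-2=5
Step 5: prey: 72+28-7=93; pred: 5+3-2=6
Step 6: prey: 93+37-11=119; pred: 6+5-3=8
Step 7: prey: 119+47-19=147; pred: 8+9-4=13
Step 8: prey: 147+58-38=167; pred: 13+19-6=26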